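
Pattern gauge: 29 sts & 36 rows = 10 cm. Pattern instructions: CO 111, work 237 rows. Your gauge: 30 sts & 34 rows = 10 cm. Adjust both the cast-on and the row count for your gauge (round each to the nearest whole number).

Stitches: 111 × 30/29 = 114.83 → 115.
Rows: 237 × 34/36 = 223.83 → 224.

Cast on 115 stitches; work 224 rows.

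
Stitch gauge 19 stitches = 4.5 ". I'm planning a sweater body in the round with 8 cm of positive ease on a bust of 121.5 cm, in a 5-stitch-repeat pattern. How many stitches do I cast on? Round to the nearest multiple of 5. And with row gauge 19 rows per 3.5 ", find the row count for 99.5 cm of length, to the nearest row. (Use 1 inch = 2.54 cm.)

Cast on 215 stitches; work 213 rows.

Finished = 121.5 + 8 = 129.5 cm.
129.5 cm × 1/2.54 = 50.98 inches.
19/4.5 = 4.222 sts per in; 50.98 × 4.222 = 215.27 sts.
Nearest multiple of 5 → 215.
99.5 cm = 39.17 inches; × 5.429 = 212.65 → 213 rows.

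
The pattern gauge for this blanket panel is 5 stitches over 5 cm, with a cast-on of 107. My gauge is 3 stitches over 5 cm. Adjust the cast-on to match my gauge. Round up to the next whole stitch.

Cast on 65 stitches.

Scale factor = 3 / 5 = 0.600.
107 × 3 / 5 = 64.20 sts.
→ 65 sts.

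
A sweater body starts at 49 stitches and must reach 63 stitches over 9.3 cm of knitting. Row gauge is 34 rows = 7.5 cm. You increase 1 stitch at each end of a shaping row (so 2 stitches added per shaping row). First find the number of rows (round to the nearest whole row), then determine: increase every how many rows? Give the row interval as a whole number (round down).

Increase every 6th row.

Rows = 9.3 × 4.533 = 42.2 → 42 rows.
Stitches to add: 14 → 7 shaping rows (at 2 st each).
42 / 7 = 6.00 → every 6 rows.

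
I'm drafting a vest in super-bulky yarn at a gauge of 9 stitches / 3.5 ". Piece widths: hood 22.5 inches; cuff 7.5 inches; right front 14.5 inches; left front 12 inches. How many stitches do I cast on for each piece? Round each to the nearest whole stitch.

hood 58; cuff 19; right front 37; left front 31.

Rate = 9/3.5 = 2.571 sts per in.
hood: 22.5 × 2.571 = 57.86 → 58.
cuff: 7.5 × 2.571 = 19.29 → 19.
right front: 14.5 × 2.571 = 37.29 → 37.
left front: 12 × 2.571 = 30.86 → 31.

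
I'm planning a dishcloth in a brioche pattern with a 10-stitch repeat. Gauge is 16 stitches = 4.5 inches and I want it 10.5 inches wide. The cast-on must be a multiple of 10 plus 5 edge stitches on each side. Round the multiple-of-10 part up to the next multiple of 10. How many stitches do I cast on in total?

16 / 4.5 = 3.556 sts per inch.
10.5 × 3.556 = 37.33 sts.
Less 10 edge sts → 27.33 for the repeat.
Next multiple of 10: 30.
Add back 10 edge sts → 40.

Cast on 40 stitches.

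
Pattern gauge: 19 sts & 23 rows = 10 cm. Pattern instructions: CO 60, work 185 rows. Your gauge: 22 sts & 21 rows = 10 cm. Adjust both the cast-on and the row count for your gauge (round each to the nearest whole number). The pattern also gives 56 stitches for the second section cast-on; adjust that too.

Cast on 69 stitches; work 169 rows; second section cast-on 65 stitches.

Stitches: 60 × 22/19 = 69.47 → 69.
Rows: 185 × 21/23 = 168.91 → 169.
second section cast-on: 56 × 22/19 = 64.84 → 65.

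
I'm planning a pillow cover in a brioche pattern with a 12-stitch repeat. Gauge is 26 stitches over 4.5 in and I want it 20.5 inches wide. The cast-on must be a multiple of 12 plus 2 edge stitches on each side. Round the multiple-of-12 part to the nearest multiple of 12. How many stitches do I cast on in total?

Cast on 124 stitches.

26 / 4.5 = 5.778 sts per inch.
20.5 × 5.778 = 118.44 sts.
Less 4 edge sts → 114.44 for the repeat.
Nearest multiple of 12: 120.
Add back 4 edge sts → 124.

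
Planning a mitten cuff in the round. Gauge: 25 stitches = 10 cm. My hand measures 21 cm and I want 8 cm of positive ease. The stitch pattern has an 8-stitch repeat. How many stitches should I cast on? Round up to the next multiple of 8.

Finished = 21 + 8 = 29 cm.
25 / 10 = 2.5 sts/cm.
29 × 2.5 = 72.50 sts.
Next multiple of 8: 80.

CO 80 sts.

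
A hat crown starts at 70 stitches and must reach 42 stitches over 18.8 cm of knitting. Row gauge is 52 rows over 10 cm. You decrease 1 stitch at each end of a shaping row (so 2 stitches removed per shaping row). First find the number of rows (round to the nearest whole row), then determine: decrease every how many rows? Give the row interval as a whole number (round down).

Decrease every 7th row.

Rows = 18.8 × 5.2 = 97.8 → 98 rows.
Stitches to remove: 28 → 14 shaping rows (at 2 st each).
98 / 14 = 7.00 → every 7 rows.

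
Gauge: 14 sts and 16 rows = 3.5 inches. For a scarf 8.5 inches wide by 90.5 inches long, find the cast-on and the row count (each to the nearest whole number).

Cast on 34 stitches and work 414 rows.

Stitch gauge = 14/3.5 = 4 sts/in; 8.5 × 4 = 34.00 → 34 sts.
Row gauge = 16/3.5 = 4.571 rows/in; 90.5 × 4.571 = 413.71 → 414 rows.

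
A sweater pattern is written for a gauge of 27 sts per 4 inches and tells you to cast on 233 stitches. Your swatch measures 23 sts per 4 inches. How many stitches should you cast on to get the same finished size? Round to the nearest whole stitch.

Cast on 198 stitches.

Scale factor = 23 / 27 = 0.852.
233 × 23 / 27 = 198.48 sts.
→ 198 sts.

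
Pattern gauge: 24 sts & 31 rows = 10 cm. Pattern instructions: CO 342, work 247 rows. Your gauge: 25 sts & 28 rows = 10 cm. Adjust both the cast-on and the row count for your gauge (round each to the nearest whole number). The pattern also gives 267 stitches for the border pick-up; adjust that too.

Stitches: 342 × 25/24 = 356.25 → 356.
Rows: 247 × 28/31 = 223.10 → 223.
border pick-up: 267 × 25/24 = 278.12 → 278.

Cast on 356 stitches; work 223 rows; border pick-up 278 stitches.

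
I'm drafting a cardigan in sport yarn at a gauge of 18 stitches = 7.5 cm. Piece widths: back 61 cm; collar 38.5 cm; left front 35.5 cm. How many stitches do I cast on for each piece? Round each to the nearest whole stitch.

back 146; collar 92; left front 85.

Rate = 18/7.5 = 2.4 sts per cm.
back: 61 × 2.4 = 146.40 → 146.
collar: 38.5 × 2.4 = 92.40 → 92.
left front: 35.5 × 2.4 = 85.20 → 85.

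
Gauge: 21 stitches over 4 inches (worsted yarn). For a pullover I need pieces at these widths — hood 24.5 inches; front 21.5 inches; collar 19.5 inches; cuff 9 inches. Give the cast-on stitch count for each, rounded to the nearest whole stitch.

hood 129; front 113; collar 102; cuff 47.

Rate = 21/4 = 5.25 sts per in.
hood: 24.5 × 5.25 = 128.62 → 129.
front: 21.5 × 5.25 = 112.88 → 113.
collar: 19.5 × 5.25 = 102.38 → 102.
cuff: 9 × 5.25 = 47.25 → 47.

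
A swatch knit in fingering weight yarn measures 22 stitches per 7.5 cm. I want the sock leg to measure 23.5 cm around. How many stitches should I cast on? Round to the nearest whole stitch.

22 stitches / 7.5 cm = 2.933 stitches per cm.
23.5 × 2.933 = 68.93 stitches.
Round to nearest → 69.

69 stitches.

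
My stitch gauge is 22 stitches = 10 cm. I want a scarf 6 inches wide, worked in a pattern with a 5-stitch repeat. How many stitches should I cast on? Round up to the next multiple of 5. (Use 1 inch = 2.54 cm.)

6 in = 6 × 2.54 = 15.24 cm.
22 / 10 = 2.2 sts/cm.
15.24 × 2.2 = 33.53 sts.
→ 35.

Cast on 35 stitches.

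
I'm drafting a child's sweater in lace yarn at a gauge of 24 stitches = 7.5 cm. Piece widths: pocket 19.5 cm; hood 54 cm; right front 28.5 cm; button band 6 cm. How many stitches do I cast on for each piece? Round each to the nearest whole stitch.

pocket 62; hood 173; right front 91; button band 19.

Rate = 24/7.5 = 3.2 sts per cm.
pocket: 19.5 × 3.2 = 62.40 → 62.
hood: 54 × 3.2 = 172.80 → 173.
right front: 28.5 × 3.2 = 91.20 → 91.
button band: 6 × 3.2 = 19.20 → 19.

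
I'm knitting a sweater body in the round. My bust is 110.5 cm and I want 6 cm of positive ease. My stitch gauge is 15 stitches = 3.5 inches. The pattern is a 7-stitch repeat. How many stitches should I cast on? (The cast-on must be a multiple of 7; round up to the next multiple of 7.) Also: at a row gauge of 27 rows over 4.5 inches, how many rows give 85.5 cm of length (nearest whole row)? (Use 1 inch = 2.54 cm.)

Finished = 110.5 + 6 = 116.5 cm.
116.5 cm × 1/2.54 = 45.87 inches.
15/3.5 = 4.286 sts per in; 45.87 × 4.286 = 196.57 sts.
Next multiple of 7 → 203.
85.5 cm = 33.66 inches; × 6 = 201.97 → 202 rows.

Cast on 203 stitches; work 202 rows.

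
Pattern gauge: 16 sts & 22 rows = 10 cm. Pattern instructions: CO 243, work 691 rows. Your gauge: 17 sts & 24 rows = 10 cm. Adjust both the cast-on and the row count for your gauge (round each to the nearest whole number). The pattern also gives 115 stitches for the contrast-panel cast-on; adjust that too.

Cast on 258 stitches; work 754 rows; contrast-panel cast-on 122 stitches.

Stitches: 243 × 17/16 = 258.19 → 258.
Rows: 691 × 24/22 = 753.82 → 754.
contrast-panel cast-on: 115 × 17/16 = 122.19 → 122.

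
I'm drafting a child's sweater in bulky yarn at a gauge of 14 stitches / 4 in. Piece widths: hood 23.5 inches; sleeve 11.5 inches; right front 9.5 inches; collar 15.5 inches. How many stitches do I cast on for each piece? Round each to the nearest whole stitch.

hood 82; sleeve 40; right front 33; collar 54.

Rate = 14/4 = 3.5 sts per in.
hood: 23.5 × 3.5 = 82.25 → 82.
sleeve: 11.5 × 3.5 = 40.25 → 40.
right front: 9.5 × 3.5 = 33.25 → 33.
collar: 15.5 × 3.5 = 54.25 → 54.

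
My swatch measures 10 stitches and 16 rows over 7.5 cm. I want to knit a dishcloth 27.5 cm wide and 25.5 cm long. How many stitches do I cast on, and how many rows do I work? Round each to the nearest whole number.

Stitch gauge = 10/7.5 = 1.333 sts/cm; 27.5 × 1.333 = 36.67 → 37 sts.
Row gauge = 16/7.5 = 2.133 rows/cm; 25.5 × 2.133 = 54.40 → 54 rows.

Cast on 37 stitches and work 54 rows.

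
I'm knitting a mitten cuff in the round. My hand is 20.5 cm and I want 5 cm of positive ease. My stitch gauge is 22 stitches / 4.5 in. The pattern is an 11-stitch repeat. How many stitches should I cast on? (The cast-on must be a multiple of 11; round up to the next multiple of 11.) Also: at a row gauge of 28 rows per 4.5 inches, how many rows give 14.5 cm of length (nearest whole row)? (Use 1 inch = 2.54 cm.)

Finished = 20.5 + 5 = 25.5 cm.
25.5 cm × 1/2.54 = 10.04 inches.
22/4.5 = 4.889 sts per in; 10.04 × 4.889 = 49.08 sts.
Next multiple of 11 → 55.
14.5 cm = 5.71 inches; × 6.222 = 35.52 → 36 rows.

Cast on 55 stitches; work 36 rows.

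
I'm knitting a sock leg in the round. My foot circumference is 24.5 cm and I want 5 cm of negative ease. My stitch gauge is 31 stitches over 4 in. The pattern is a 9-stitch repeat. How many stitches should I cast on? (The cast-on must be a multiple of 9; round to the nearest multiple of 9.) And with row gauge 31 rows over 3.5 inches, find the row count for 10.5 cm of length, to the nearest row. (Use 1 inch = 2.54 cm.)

Cast on 63 stitches; work 37 rows.

Finished = 24.5 − 5 = 19.5 cm.
19.5 cm × 1/2.54 = 7.68 inches.
31/4 = 7.75 sts per in; 7.68 × 7.75 = 59.50 sts.
Nearest multiple of 9 → 63.
10.5 cm = 4.13 inches; × 8.857 = 36.61 → 37 rows.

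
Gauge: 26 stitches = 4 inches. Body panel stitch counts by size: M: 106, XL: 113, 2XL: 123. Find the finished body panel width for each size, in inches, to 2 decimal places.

26/4 = 6.5 sts per in.
M: 106 / 6.5 = 16.308 → 16.31 in.
XL: 113 / 6.5 = 17.385 → 17.38 in.
2XL: 123 / 6.5 = 18.923 → 18.92 in.

M 16.31 inches; XL 17.38 inches; 2XL 18.92 inches.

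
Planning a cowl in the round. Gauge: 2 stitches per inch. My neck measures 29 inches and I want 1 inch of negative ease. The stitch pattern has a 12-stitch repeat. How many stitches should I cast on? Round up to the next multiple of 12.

Finished = 29 − 1 = 28 inches.
2 / 1 = 2 sts/in.
28 × 2 = 56.00 sts.
Next multiple of 12: 60.

60 stitches.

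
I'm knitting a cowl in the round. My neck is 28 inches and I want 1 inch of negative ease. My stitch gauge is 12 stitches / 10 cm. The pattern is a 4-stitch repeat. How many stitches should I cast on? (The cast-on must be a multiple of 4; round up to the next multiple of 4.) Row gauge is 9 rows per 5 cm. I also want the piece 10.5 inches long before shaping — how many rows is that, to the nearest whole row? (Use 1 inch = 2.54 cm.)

Cast on 84 stitches; work 48 rows.

Finished = 28 − 1 = 27 inches.
27 inches × 2.54 = 68.58 cm.
12/10 = 1.2 sts per cm; 68.58 × 1.2 = 82.30 sts.
Next multiple of 4 → 84.
10.5 inches = 26.67 cm; × 1.8 = 48.01 → 48 rows.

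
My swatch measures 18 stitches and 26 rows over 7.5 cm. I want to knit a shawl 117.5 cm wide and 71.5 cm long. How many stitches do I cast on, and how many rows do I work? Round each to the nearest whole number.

Stitch gauge = 18/7.5 = 2.4 sts/cm; 117.5 × 2.4 = 282.00 → 282 sts.
Row gauge = 26/7.5 = 3.467 rows/cm; 71.5 × 3.467 = 247.87 → 248 rows.

Cast on 282 stitches and work 248 rows.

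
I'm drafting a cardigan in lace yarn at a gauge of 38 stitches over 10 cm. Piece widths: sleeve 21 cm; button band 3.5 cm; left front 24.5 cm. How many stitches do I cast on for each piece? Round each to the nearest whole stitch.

sleeve 80; button band 13; left front 93.

Rate = 38/10 = 3.8 sts per cm.
sleeve: 21 × 3.8 = 79.80 → 80.
button band: 3.5 × 3.8 = 13.30 → 13.
left front: 24.5 × 3.8 = 93.10 → 93.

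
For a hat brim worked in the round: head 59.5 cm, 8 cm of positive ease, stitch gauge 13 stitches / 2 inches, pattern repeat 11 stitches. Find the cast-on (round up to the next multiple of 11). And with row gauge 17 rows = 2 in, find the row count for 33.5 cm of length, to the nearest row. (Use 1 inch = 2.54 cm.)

Finished = 59.5 + 8 = 67.5 cm.
67.5 cm × 1/2.54 = 26.57 inches.
13/2 = 6.5 sts per in; 26.57 × 6.5 = 172.74 sts.
Next multiple of 11 → 176.
33.5 cm = 13.19 inches; × 8.5 = 112.11 → 112 rows.

Cast on 176 stitches; work 112 rows.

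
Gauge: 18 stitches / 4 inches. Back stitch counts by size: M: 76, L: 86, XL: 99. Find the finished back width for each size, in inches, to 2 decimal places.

18/4 = 4.5 sts per in.
M: 76 / 4.5 = 16.889 → 16.89 in.
L: 86 / 4.5 = 19.111 → 19.11 in.
XL: 99 / 4.5 = 22.000 → 22.00 in.

M 16.89 inches; L 19.11 inches; XL 22.00 inches.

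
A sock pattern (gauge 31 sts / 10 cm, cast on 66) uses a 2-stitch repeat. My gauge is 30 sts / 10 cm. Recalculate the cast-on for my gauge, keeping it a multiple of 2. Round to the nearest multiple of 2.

CO 64 sts.

66 × 30 / 31 = 63.87.
Nearest multiple of 2: 64.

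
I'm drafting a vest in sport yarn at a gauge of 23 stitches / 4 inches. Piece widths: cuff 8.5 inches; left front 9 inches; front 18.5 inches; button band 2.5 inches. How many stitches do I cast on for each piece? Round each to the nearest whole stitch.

cuff 49; left front 52; front 106; button band 14.

Rate = 23/4 = 5.75 sts per in.
cuff: 8.5 × 5.75 = 48.88 → 49.
left front: 9 × 5.75 = 51.75 → 52.
front: 18.5 × 5.75 = 106.38 → 106.
button band: 2.5 × 5.75 = 14.38 → 14.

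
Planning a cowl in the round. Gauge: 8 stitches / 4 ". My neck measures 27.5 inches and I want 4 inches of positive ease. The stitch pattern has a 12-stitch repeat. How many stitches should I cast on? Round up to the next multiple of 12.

Finished = 27.5 + 4 = 31.5 inches.
8 / 4 = 2 sts/in.
31.5 × 2 = 63.00 sts.
Next multiple of 12: 72.

Cast on 72 stitches.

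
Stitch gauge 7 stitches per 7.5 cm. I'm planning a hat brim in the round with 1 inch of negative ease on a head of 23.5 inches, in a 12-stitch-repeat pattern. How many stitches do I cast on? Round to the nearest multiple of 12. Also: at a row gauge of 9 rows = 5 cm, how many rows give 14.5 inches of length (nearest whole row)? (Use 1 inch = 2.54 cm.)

Cast on 48 stitches; work 66 rows.

Finished = 23.5 − 1 = 22.5 inches.
22.5 inches × 2.54 = 57.15 cm.
7/7.5 = 0.933 sts per cm; 57.15 × 0.933 = 53.34 sts.
Nearest multiple of 12 → 48.
14.5 inches = 36.83 cm; × 1.8 = 66.29 → 66 rows.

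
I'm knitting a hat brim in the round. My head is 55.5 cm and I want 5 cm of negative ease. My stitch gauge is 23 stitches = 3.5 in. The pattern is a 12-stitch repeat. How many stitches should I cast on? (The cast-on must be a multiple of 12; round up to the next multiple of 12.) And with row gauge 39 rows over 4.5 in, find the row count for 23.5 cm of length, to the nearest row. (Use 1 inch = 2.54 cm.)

Finished = 55.5 − 5 = 50.5 cm.
50.5 cm × 1/2.54 = 19.88 inches.
23/3.5 = 6.571 sts per in; 19.88 × 6.571 = 130.65 sts.
Next multiple of 12 → 132.
23.5 cm = 9.25 inches; × 8.667 = 80.18 → 80 rows.

Cast on 132 stitches; work 80 rows.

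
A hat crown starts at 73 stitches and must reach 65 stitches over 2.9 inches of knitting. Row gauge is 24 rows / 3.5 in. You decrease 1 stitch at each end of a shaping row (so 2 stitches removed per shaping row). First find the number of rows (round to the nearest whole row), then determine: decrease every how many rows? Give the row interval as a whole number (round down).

Rows = 2.9 × 6.857 = 19.9 → 20 rows.
Stitches to remove: 8 → 4 shaping rows (at 2 st each).
20 / 4 = 5.00 → every 5 rows.

Decrease every 5th row.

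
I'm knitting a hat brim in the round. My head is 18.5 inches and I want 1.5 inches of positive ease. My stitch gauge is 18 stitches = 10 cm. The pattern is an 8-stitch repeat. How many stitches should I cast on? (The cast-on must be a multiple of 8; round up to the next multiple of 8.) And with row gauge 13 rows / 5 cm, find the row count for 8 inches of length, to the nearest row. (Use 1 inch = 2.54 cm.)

Cast on 96 stitches; work 53 rows.

Finished = 18.5 + 1.5 = 20 inches.
20 inches × 2.54 = 50.80 cm.
18/10 = 1.8 sts per cm; 50.80 × 1.8 = 91.44 sts.
Next multiple of 8 → 96.
8 inches = 20.32 cm; × 2.6 = 52.83 → 53 rows.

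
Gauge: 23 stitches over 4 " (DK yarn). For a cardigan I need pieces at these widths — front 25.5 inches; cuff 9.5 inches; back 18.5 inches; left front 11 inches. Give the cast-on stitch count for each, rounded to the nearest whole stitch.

front 147; cuff 55; back 106; left front 63.

Rate = 23/4 = 5.75 sts per in.
front: 25.5 × 5.75 = 146.62 → 147.
cuff: 9.5 × 5.75 = 54.62 → 55.
back: 18.5 × 5.75 = 106.38 → 106.
left front: 11 × 5.75 = 63.25 → 63.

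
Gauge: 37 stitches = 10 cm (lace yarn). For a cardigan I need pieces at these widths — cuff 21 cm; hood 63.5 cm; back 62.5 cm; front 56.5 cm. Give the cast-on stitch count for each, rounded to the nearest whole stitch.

cuff 78; hood 235; back 231; front 209.

Rate = 37/10 = 3.7 sts per cm.
cuff: 21 × 3.7 = 77.70 → 78.
hood: 63.5 × 3.7 = 234.95 → 235.
back: 62.5 × 3.7 = 231.25 → 231.
front: 56.5 × 3.7 = 209.05 → 209.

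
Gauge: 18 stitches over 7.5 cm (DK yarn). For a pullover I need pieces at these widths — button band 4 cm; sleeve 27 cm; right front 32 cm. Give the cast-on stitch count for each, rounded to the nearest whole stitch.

button band 10; sleeve 65; right front 77.

Rate = 18/7.5 = 2.4 sts per cm.
button band: 4 × 2.4 = 9.60 → 10.
sleeve: 27 × 2.4 = 64.80 → 65.
right front: 32 × 2.4 = 76.80 → 77.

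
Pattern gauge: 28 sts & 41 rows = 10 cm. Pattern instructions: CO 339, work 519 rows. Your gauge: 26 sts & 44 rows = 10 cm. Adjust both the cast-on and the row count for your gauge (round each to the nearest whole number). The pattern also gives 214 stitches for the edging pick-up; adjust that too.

Cast on 315 stitches; work 557 rows; edging pick-up 199 stitches.

Stitches: 339 × 26/28 = 314.79 → 315.
Rows: 519 × 44/41 = 556.98 → 557.
edging pick-up: 214 × 26/28 = 198.71 → 199.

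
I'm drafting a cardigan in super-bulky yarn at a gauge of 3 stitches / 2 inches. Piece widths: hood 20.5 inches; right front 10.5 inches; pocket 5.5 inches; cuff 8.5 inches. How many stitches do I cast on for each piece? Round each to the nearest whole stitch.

hood 31; right front 16; pocket 8; cuff 13.

Rate = 3/2 = 1.5 sts per in.
hood: 20.5 × 1.5 = 30.75 → 31.
right front: 10.5 × 1.5 = 15.75 → 16.
pocket: 5.5 × 1.5 = 8.25 → 8.
cuff: 8.5 × 1.5 = 12.75 → 13.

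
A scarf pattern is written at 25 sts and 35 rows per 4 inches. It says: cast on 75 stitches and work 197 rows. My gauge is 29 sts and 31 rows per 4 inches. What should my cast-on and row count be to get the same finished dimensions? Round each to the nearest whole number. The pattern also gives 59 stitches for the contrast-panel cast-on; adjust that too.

Cast on 87 stitches; work 174 rows; contrast-panel cast-on 68 stitches.

Stitches: 75 × 29/25 = 87.00 → 87.
Rows: 197 × 31/35 = 174.49 → 174.
contrast-panel cast-on: 59 × 29/25 = 68.44 → 68.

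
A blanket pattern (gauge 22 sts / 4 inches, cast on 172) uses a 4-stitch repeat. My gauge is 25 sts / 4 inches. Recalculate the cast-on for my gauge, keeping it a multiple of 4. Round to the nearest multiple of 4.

CO 196 sts.

172 × 25 / 22 = 195.45.
Nearest multiple of 4: 196.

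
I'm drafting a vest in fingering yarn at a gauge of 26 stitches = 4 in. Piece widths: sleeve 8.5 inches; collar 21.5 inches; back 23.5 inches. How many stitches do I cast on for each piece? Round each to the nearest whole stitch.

sleeve 55; collar 140; back 153.

Rate = 26/4 = 6.5 sts per in.
sleeve: 8.5 × 6.5 = 55.25 → 55.
collar: 21.5 × 6.5 = 139.75 → 140.
back: 23.5 × 6.5 = 152.75 → 153.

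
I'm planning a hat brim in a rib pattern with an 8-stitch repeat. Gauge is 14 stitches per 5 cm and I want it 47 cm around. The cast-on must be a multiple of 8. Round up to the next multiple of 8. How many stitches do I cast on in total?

CO 136 sts.

14 / 5 = 2.8 sts per cm.
47 × 2.8 = 131.60 sts.
Next multiple of 8: 136.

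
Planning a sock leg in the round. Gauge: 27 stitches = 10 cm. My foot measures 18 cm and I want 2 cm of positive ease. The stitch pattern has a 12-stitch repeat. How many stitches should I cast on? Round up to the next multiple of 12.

60 stitches.

Finished = 18 + 2 = 20 cm.
27 / 10 = 2.7 sts/cm.
20 × 2.7 = 54.00 sts.
Next multiple of 12: 60.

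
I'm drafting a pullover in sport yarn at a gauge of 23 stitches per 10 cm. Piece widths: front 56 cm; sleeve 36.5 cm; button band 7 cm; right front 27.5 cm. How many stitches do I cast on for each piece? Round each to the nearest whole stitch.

front 129; sleeve 84; button band 16; right front 63.

Rate = 23/10 = 2.3 sts per cm.
front: 56 × 2.3 = 128.80 → 129.
sleeve: 36.5 × 2.3 = 83.95 → 84.
button band: 7 × 2.3 = 16.10 → 16.
right front: 27.5 × 2.3 = 63.25 → 63.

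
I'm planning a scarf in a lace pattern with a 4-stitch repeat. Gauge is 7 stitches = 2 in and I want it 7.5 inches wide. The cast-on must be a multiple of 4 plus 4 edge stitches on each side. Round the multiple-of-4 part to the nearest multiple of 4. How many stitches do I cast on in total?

7 / 2 = 3.5 sts per inch.
7.5 × 3.5 = 26.25 sts.
Less 8 edge sts → 18.25 for the repeat.
Nearest multiple of 4: 20.
Add back 8 edge sts → 28.

CO 28 sts.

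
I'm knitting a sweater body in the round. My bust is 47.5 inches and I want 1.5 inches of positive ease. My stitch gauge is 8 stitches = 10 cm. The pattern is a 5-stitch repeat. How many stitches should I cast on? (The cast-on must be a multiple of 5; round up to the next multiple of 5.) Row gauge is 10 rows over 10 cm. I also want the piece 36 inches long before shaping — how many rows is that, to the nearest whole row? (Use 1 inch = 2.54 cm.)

Cast on 100 stitches; work 91 rows.

Finished = 47.5 + 1.5 = 49 inches.
49 inches × 2.54 = 124.46 cm.
8/10 = 0.8 sts per cm; 124.46 × 0.8 = 99.57 sts.
Next multiple of 5 → 100.
36 inches = 91.44 cm; × 1 = 91.44 → 91 rows.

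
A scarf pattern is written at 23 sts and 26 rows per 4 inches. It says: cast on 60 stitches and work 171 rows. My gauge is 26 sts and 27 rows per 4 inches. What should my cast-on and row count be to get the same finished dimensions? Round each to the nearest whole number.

Stitches: 60 × 26/23 = 67.83 → 68.
Rows: 171 × 27/26 = 177.58 → 178.

Cast on 68 stitches; work 178 rows.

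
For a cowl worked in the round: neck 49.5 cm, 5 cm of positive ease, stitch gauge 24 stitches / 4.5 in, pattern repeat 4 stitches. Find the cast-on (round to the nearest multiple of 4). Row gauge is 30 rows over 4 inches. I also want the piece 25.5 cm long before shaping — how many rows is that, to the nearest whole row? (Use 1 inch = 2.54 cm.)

Cast on 116 stitches; work 75 rows.

Finished = 49.5 + 5 = 54.5 cm.
54.5 cm × 1/2.54 = 21.46 inches.
24/4.5 = 5.333 sts per in; 21.46 × 5.333 = 114.44 sts.
Nearest multiple of 4 → 116.
25.5 cm = 10.04 inches; × 7.5 = 75.30 → 75 rows.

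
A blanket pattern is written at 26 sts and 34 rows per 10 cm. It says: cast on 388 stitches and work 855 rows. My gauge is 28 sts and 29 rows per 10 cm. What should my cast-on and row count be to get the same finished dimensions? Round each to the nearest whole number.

Stitches: 388 × 28/26 = 417.85 → 418.
Rows: 855 × 29/34 = 729.26 → 729.

Cast on 418 stitches; work 729 rows.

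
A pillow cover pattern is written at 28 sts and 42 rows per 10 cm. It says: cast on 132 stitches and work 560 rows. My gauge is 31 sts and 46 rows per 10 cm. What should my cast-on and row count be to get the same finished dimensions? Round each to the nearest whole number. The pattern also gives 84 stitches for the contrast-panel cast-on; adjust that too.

Cast on 146 stitches; work 613 rows; contrast-panel cast-on 93 stitches.

Stitches: 132 × 31/28 = 146.14 → 146.
Rows: 560 × 46/42 = 613.33 → 613.
contrast-panel cast-on: 84 × 31/28 = 93.00 → 93.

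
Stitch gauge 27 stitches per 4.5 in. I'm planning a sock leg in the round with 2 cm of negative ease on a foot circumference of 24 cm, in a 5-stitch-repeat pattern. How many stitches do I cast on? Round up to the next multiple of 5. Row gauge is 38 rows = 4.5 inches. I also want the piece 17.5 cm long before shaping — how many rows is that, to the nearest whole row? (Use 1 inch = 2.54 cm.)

Finished = 24 − 2 = 22 cm.
22 cm × 1/2.54 = 8.66 inches.
27/4.5 = 6 sts per in; 8.66 × 6 = 51.97 sts.
Next multiple of 5 → 55.
17.5 cm = 6.89 inches; × 8.444 = 58.18 → 58 rows.

Cast on 55 stitches; work 58 rows.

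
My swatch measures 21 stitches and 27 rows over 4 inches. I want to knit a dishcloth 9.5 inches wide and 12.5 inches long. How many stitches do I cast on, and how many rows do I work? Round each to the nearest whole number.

Cast on 50 stitches and work 84 rows.

Stitch gauge = 21/4 = 5.25 sts/in; 9.5 × 5.25 = 49.88 → 50 sts.
Row gauge = 27/4 = 6.75 rows/in; 12.5 × 6.75 = 84.38 → 84 rows.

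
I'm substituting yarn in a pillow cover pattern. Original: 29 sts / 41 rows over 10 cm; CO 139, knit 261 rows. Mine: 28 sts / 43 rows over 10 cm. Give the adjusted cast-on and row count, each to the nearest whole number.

Stitches: 139 × 28/29 = 134.21 → 134.
Rows: 261 × 43/41 = 273.73 → 274.

Cast on 134 stitches; work 274 rows.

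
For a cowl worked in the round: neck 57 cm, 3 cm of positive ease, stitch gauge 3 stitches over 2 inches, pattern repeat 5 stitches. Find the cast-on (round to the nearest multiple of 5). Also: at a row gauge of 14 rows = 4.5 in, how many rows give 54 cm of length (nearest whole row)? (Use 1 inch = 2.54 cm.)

Cast on 35 stitches; work 66 rows.

Finished = 57 + 3 = 60 cm.
60 cm × 1/2.54 = 23.62 inches.
3/2 = 1.5 sts per in; 23.62 × 1.5 = 35.43 sts.
Nearest multiple of 5 → 35.
54 cm = 21.26 inches; × 3.111 = 66.14 → 66 rows.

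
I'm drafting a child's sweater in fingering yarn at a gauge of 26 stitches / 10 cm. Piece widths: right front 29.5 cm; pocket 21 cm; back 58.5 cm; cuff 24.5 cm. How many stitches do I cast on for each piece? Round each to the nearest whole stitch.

Rate = 26/10 = 2.6 sts per cm.
right front: 29.5 × 2.6 = 76.70 → 77.
pocket: 21 × 2.6 = 54.60 → 55.
back: 58.5 × 2.6 = 152.10 → 152.
cuff: 24.5 × 2.6 = 63.70 → 64.

right front 77; pocket 55; back 152; cuff 64.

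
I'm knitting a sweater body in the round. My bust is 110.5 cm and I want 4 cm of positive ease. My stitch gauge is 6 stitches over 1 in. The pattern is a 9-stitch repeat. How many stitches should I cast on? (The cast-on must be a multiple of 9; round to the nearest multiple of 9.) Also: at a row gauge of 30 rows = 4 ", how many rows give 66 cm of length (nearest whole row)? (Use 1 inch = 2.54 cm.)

Finished = 110.5 + 4 = 114.5 cm.
114.5 cm × 1/2.54 = 45.08 inches.
6/1 = 6 sts per in; 45.08 × 6 = 270.47 sts.
Nearest multiple of 9 → 270.
66 cm = 25.98 inches; × 7.5 = 194.88 → 195 rows.

Cast on 270 stitches; work 195 rows.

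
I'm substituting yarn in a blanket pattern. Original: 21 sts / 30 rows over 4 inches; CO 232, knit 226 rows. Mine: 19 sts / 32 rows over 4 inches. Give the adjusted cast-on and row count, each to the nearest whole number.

Cast on 210 stitches; work 241 rows.

Stitches: 232 × 19/21 = 209.90 → 210.
Rows: 226 × 32/30 = 241.07 → 241.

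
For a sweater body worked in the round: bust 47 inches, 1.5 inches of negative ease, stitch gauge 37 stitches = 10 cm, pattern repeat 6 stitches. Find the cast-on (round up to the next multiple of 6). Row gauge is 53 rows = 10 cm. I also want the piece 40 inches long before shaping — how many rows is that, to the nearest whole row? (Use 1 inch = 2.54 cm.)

Cast on 432 stitches; work 538 rows.

Finished = 47 − 1.5 = 45.5 inches.
45.5 inches × 2.54 = 115.57 cm.
37/10 = 3.7 sts per cm; 115.57 × 3.7 = 427.61 sts.
Next multiple of 6 → 432.
40 inches = 101.60 cm; × 5.3 = 538.48 → 538 rows.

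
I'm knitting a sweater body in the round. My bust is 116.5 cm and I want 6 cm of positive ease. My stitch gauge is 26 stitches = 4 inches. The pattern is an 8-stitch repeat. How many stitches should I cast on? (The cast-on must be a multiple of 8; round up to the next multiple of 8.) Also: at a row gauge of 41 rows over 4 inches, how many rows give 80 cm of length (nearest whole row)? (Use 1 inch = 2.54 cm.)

Cast on 320 stitches; work 323 rows.

Finished = 116.5 + 6 = 122.5 cm.
122.5 cm × 1/2.54 = 48.23 inches.
26/4 = 6.5 sts per in; 48.23 × 6.5 = 313.48 sts.
Next multiple of 8 → 320.
80 cm = 31.50 inches; × 10.25 = 322.83 → 323 rows.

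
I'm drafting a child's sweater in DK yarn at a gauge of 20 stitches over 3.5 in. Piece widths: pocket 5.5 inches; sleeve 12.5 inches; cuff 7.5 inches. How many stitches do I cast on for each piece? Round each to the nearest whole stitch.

pocket 31; sleeve 71; cuff 43.

Rate = 20/3.5 = 5.714 sts per in.
pocket: 5.5 × 5.714 = 31.43 → 31.
sleeve: 12.5 × 5.714 = 71.43 → 71.
cuff: 7.5 × 5.714 = 42.86 → 43.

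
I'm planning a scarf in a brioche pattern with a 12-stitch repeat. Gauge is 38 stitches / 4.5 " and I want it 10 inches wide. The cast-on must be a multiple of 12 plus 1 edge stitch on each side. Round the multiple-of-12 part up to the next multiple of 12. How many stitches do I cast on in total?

Cast on 86 stitches.

38 / 4.5 = 8.444 sts per inch.
10 × 8.444 = 84.44 sts.
Less 2 edge sts → 82.44 for the repeat.
Next multiple of 12: 84.
Add back 2 edge sts → 86.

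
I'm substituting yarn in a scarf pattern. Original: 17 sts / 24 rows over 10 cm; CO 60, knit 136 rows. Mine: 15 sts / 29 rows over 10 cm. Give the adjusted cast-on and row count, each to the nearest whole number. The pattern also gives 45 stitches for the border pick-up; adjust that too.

Stitches: 60 × 15/17 = 52.94 → 53.
Rows: 136 × 29/24 = 164.33 → 164.
border pick-up: 45 × 15/17 = 39.71 → 40.

Cast on 53 stitches; work 164 rows; border pick-up 40 stitches.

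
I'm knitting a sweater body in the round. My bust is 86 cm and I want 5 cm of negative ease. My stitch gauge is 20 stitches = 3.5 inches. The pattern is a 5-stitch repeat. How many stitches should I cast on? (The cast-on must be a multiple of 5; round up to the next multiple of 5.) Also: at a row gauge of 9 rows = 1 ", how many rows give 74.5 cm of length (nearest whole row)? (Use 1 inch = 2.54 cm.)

Finished = 86 − 5 = 81 cm.
81 cm × 1/2.54 = 31.89 inches.
20/3.5 = 5.714 sts per in; 31.89 × 5.714 = 182.23 sts.
Next multiple of 5 → 185.
74.5 cm = 29.33 inches; × 9 = 263.98 → 264 rows.

Cast on 185 stitches; work 264 rows.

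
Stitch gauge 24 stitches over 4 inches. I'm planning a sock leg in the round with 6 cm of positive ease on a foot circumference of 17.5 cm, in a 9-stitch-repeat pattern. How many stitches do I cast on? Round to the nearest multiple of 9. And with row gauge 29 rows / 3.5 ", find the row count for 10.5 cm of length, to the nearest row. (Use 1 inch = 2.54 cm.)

Cast on 54 stitches; work 34 rows.

Finished = 17.5 + 6 = 23.5 cm.
23.5 cm × 1/2.54 = 9.25 inches.
24/4 = 6 sts per in; 9.25 × 6 = 55.51 sts.
Nearest multiple of 9 → 54.
10.5 cm = 4.13 inches; × 8.286 = 34.25 → 34 rows.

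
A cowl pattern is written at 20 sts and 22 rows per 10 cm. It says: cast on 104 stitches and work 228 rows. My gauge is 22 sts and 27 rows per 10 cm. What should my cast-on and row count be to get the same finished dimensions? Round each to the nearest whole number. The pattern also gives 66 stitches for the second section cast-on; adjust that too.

Cast on 114 stitches; work 280 rows; second section cast-on 73 stitches.

Stitches: 104 × 22/20 = 114.40 → 114.
Rows: 228 × 27/22 = 279.82 → 280.
second section cast-on: 66 × 22/20 = 72.60 → 73.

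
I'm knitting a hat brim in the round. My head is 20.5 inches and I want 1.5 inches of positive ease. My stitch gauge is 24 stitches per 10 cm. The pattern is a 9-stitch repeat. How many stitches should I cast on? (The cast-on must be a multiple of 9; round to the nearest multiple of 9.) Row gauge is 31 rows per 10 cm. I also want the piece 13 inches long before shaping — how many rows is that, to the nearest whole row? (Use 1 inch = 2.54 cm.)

Cast on 135 stitches; work 102 rows.

Finished = 20.5 + 1.5 = 22 inches.
22 inches × 2.54 = 55.88 cm.
24/10 = 2.4 sts per cm; 55.88 × 2.4 = 134.11 sts.
Nearest multiple of 9 → 135.
13 inches = 33.02 cm; × 3.1 = 102.36 → 102 rows.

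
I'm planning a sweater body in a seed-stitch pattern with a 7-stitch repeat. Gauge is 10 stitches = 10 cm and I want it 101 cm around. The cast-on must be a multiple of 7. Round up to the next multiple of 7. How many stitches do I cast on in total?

10 / 10 = 1 sts per cm.
101 × 1 = 101.00 sts.
Next multiple of 7: 105.

CO 105 sts.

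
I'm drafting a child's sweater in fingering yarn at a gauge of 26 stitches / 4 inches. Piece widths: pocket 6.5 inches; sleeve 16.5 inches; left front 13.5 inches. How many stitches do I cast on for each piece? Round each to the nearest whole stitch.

pocket 42; sleeve 107; left front 88.

Rate = 26/4 = 6.5 sts per in.
pocket: 6.5 × 6.5 = 42.25 → 42.
sleeve: 16.5 × 6.5 = 107.25 → 107.
left front: 13.5 × 6.5 = 87.75 → 88.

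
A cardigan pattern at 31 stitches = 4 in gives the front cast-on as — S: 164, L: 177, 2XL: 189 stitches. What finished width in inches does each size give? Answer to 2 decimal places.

31/4 = 7.75 sts per in.
S: 164 / 7.75 = 21.161 → 21.16 in.
L: 177 / 7.75 = 22.839 → 22.84 in.
2XL: 189 / 7.75 = 24.387 → 24.39 in.

S 21.16 inches; L 22.84 inches; 2XL 24.39 inches.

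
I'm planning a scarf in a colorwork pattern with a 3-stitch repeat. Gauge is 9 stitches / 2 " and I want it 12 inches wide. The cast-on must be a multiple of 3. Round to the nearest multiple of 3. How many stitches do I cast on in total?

9 / 2 = 4.5 sts per inch.
12 × 4.5 = 54.00 sts.
Nearest multiple of 3: 54.

CO 54 sts.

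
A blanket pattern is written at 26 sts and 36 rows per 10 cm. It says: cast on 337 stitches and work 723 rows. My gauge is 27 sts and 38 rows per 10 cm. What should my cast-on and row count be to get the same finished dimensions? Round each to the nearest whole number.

Stitches: 337 × 27/26 = 349.96 → 350.
Rows: 723 × 38/36 = 763.17 → 763.

Cast on 350 stitches; work 763 rows.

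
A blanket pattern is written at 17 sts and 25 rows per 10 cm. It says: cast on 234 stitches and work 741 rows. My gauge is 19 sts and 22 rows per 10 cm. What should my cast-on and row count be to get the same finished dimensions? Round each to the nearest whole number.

Cast on 262 stitches; work 652 rows.

Stitches: 234 × 19/17 = 261.53 → 262.
Rows: 741 × 22/25 = 652.08 → 652.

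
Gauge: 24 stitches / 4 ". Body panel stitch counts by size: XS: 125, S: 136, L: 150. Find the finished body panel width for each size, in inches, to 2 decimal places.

XS 20.83 inches; S 22.67 inches; L 25.00 inches.

24/4 = 6 sts per in.
XS: 125 / 6 = 20.833 → 20.83 in.
S: 136 / 6 = 22.667 → 22.67 in.
L: 150 / 6 = 25.000 → 25.00 in.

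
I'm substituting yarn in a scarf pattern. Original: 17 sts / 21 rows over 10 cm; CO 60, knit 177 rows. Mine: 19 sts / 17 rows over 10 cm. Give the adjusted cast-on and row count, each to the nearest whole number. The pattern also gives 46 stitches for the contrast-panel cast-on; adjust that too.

Cast on 67 stitches; work 143 rows; contrast-panel cast-on 51 stitches.

Stitches: 60 × 19/17 = 67.06 → 67.
Rows: 177 × 17/21 = 143.29 → 143.
contrast-panel cast-on: 46 × 19/17 = 51.41 → 51.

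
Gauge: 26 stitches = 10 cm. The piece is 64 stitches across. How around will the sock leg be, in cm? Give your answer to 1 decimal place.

26 stitches / 10 cm = 2.6 stitches per cm.
64 / 2.6 = 24.62 cm.

24.6 cm.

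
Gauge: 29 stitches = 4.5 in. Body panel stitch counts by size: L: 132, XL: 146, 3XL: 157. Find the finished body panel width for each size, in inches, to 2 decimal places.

L 20.48 inches; XL 22.66 inches; 3XL 24.36 inches.

29/4.5 = 6.444 sts per in.
L: 132 / 6.444 = 20.483 → 20.48 in.
XL: 146 / 6.444 = 22.655 → 22.66 in.
3XL: 157 / 6.444 = 24.362 → 24.36 in.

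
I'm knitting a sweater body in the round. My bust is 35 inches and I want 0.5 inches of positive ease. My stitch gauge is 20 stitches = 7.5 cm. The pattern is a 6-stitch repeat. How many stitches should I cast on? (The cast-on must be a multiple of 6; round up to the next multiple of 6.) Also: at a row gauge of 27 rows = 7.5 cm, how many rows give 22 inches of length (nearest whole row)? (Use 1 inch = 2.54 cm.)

Finished = 35 + 0.5 = 35.5 inches.
35.5 inches × 2.54 = 90.17 cm.
20/7.5 = 2.667 sts per cm; 90.17 × 2.667 = 240.45 sts.
Next multiple of 6 → 246.
22 inches = 55.88 cm; × 3.6 = 201.17 → 201 rows.

Cast on 246 stitches; work 201 rows.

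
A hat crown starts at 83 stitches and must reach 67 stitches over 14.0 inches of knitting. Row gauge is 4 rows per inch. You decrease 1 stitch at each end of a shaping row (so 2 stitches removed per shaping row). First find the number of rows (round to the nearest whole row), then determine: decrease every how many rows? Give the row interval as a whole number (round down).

Rows = 14.0 × 4 = 56.0 → 56 rows.
Stitches to remove: 16 → 8 shaping rows (at 2 st each).
56 / 8 = 7.00 → every 7 rows.

Decrease every 7th row.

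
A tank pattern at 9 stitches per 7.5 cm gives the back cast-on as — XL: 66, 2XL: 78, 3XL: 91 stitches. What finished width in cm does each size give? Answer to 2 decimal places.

9/7.5 = 1.2 sts per cm.
XL: 66 / 1.2 = 55.000 → 55.00 cm.
2XL: 78 / 1.2 = 65.000 → 65.00 cm.
3XL: 91 / 1.2 = 75.833 → 75.83 cm.

XL 55.00 cm; 2XL 65.00 cm; 3XL 75.83 cm.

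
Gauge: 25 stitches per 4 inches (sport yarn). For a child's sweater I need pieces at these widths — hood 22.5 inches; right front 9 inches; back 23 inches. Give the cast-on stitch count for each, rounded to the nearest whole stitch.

hood 141; right front 56; back 144.

Rate = 25/4 = 6.25 sts per in.
hood: 22.5 × 6.25 = 140.62 → 141.
right front: 9 × 6.25 = 56.25 → 56.
back: 23 × 6.25 = 143.75 → 144.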